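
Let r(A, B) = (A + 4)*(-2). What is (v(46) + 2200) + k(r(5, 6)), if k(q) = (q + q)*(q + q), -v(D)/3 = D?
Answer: 3358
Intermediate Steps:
r(A, B) = -8 - 2*A (r(A, B) = (4 + A)*(-2) = -8 - 2*A)
v(D) = -3*D
k(q) = 4*q**2 (k(q) = (2*q)*(2*q) = 4*q**2)
(v(46) + 2200) + k(r(5, 6)) = (-3*46 + 2200) + 4*(-8 - 2*5)**2 = (-138 + 2200) + 4*(-8 - 10)**2 = 2062 + 4*(-18)**2 = 2062 + 4*324 = 2062 + 1296 = 3358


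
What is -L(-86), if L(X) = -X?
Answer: -86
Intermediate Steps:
-L(-86) = -(-1)*(-86) = -1*86 = -86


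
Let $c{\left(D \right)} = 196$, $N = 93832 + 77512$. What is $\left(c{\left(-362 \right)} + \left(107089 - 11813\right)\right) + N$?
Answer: $266816$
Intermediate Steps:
$N = 171344$
$\left(c{\left(-362 \right)} + \left(107089 - 11813\right)\right) + N = \left(196 + \left(107089 - 11813\right)\right) + 171344 = \left(196 + 95276\right) + 171344 = 95472 + 171344 = 266816$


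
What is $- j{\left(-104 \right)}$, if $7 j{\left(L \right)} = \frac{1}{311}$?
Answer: $- \frac{1}{2177} \approx -0.00045935$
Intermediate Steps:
$j{\left(L \right)} = \frac{1}{2177}$ ($j{\left(L \right)} = \frac{1}{7 \cdot 311} = \frac{1}{7} \cdot \frac{1}{311} = \frac{1}{2177}$)
$- j{\left(-104 \right)} = \left(-1\right) \frac{1}{2177} = - \frac{1}{2177}$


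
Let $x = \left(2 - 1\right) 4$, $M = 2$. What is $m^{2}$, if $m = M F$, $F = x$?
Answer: $64$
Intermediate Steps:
$x = 4$ ($x = 1 \cdot 4 = 4$)
$F = 4$
$m = 8$ ($m = 2 \cdot 4 = 8$)
$m^{2} = 8^{2} = 64$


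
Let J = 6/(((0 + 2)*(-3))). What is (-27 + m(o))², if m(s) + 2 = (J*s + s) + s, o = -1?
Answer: 900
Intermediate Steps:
J = -1 (J = 6/((2*(-3))) = 6/(-6) = 6*(-⅙) = -1)
m(s) = -2 + s (m(s) = -2 + ((-s + s) + s) = -2 + (0 + s) = -2 + s)
(-27 + m(o))² = (-27 + (-2 - 1))² = (-27 - 3)² = (-30)² = 900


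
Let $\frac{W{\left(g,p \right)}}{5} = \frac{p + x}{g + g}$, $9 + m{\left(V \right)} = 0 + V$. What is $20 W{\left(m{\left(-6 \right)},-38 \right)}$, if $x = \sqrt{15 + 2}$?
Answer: $\frac{380}{3} - \frac{10 \sqrt{17}}{3} \approx 112.92$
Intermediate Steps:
$x = \sqrt{17} \approx 4.1231$
$m{\left(V \right)} = -9 + V$ ($m{\left(V \right)} = -9 + \left(0 + V\right) = -9 + V$)
$W{\left(g,p \right)} = \frac{5 \left(p + \sqrt{17}\right)}{2 g}$ ($W{\left(g,p \right)} = 5 \frac{p + \sqrt{17}}{g + g} = 5 \frac{p + \sqrt{17}}{2 g} = \frac{5 \left(p + \sqrt{17}\right)}{2 g}$)
$20 W{\left(m{\left(-6 \right)},-38 \right)} = 20 \frac{5 \left(-38 + \sqrt{17}\right)}{2 \left(-9 - 6\right)} = 20 \frac{5 \left(-38 + \sqrt{17}\right)}{2 \left(-15\right)} = 20 \cdot \frac{5}{2} \left(- \frac{1}{15}\right) \left(-38 + \sqrt{17}\right) = 20 \left(\frac{19}{3} - \frac{\sqrt{17}}{6}\right) = \frac{380}{3} - \frac{10 \sqrt{17}}{3}$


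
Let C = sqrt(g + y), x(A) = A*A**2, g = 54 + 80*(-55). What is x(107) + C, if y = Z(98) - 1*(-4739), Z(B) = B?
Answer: 1225043 + sqrt(491) ≈ 1.2251e+6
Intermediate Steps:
g = -4346 (g = 54 - 4400 = -4346)
y = 4837 (y = 98 - 1*(-4739) = 98 + 4739 = 4837)
x(A) = A**3
C = sqrt(491) (C = sqrt(-4346 + 4837) = sqrt(491) ≈ 22.159)
x(107) + C = 107**3 + sqrt(491) = 1225043 + sqrt(491)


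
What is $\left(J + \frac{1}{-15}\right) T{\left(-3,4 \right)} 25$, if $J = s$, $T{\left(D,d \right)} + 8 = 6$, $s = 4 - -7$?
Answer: $- \frac{1640}{3} \approx -546.67$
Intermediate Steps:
$s = 11$ ($s = 4 + 7 = 11$)
$T{\left(D,d \right)} = -2$ ($T{\left(D,d \right)} = -8 + 6 = -2$)
$J = 11$
$\left(J + \frac{1}{-15}\right) T{\left(-3,4 \right)} 25 = \left(11 + \frac{1}{-15}\right) \left(-2\right) 25 = \left(11 - \frac{1}{15}\right) \left(-2\right) 25 = \frac{164}{15} \left(-2\right) 25 = \left(- \frac{328}{15}\right) 25 = - \frac{1640}{3}$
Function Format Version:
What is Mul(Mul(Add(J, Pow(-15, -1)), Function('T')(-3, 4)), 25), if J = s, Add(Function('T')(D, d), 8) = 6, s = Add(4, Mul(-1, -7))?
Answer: Rational(-1640, 3) ≈ -546.67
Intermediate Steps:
s = 11 (s = Add(4, 7) = 11)
Function('T')(D, d) = -2 (Function('T')(D, d) = Add(-8, 6) = -2)
J = 11
Mul(Mul(Add(J, Pow(-15, -1)), Function('T')(-3, 4)), 25) = Mul(Mul(Add(11, Pow(-15, -1)), -2), 25) = Mul(Mul(Add(11, Rational(-1, 15)), -2), 25) = Mul(Mul(Rational(164, 15), -2), 25) = Mul(Rational(-328, 15), 25) = Rational(-1640, 3)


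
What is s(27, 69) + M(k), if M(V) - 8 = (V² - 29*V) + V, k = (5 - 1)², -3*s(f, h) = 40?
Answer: -592/3 ≈ -197.33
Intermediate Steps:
s(f, h) = -40/3 (s(f, h) = -⅓*40 = -40/3)
k = 16 (k = 4² = 16)
M(V) = 8 + V² - 28*V (M(V) = 8 + ((V² - 29*V) + V) = 8 + (V² - 28*V) = 8 + V² - 28*V)
s(27, 69) + M(k) = -40/3 + (8 + 16² - 28*16) = -40/3 + (8 + 256 - 448) = -40/3 - 184 = -592/3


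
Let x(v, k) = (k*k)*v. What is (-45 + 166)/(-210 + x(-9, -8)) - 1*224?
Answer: -176185/786 ≈ -224.15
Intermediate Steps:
x(v, k) = v*k² (x(v, k) = k²*v = v*k²)
(-45 + 166)/(-210 + x(-9, -8)) - 1*224 = (-45 + 166)/(-210 - 9*(-8)²) - 1*224 = 121/(-210 - 9*64) - 224 = 121/(-210 - 576) - 224 = 121/(-786) - 224 = 121*(-1/786) - 224 = -121/786 - 224 = -176185/786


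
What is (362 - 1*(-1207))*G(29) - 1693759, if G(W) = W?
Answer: -1648258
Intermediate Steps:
(362 - 1*(-1207))*G(29) - 1693759 = (362 - 1*(-1207))*29 - 1693759 = (362 + 1207)*29 - 1693759 = 1569*29 - 1693759 = 45501 - 1693759 = -1648258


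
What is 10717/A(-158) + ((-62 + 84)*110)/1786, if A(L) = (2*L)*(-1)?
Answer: 9952641/282188 ≈ 35.270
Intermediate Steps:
A(L) = -2*L
10717/A(-158) + ((-62 + 84)*110)/1786 = 10717/((-2*(-158))) + ((-62 + 84)*110)/1786 = 10717/316 + (22*110)*(1/1786) = 10717*(1/316) + 2420*(1/1786) = 10717/316 + 1210/893 = 9952641/282188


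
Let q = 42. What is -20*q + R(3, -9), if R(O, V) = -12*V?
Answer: -732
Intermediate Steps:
-20*q + R(3, -9) = -20*42 - 12*(-9) = -840 + 108 = -732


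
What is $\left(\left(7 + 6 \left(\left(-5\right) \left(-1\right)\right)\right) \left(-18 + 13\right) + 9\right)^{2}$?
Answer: $30976$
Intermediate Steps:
$\left(\left(7 + 6 \left(\left(-5\right) \left(-1\right)\right)\right) \left(-18 + 13\right) + 9\right)^{2} = \left(\left(7 + 6 \cdot 5\right) \left(-5\right) + 9\right)^{2} = \left(\left(7 + 30\right) \left(-5\right) + 9\right)^{2} = \left(37 \left(-5\right) + 9\right)^{2} = \left(-185 + 9\right)^{2} = \left(-176\right)^{2} = 30976$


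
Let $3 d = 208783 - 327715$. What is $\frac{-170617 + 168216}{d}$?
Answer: $\frac{2401}{39644} \approx 0.060564$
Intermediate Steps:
$d = -39644$ ($d = \frac{208783 - 327715}{3} = \frac{1}{3} \left(-118932\right) = -39644$)
$\frac{-170617 + 168216}{d} = \frac{-170617 + 168216}{-39644} = \left(-2401\right) \left(- \frac{1}{39644}\right) = \frac{2401}{39644}$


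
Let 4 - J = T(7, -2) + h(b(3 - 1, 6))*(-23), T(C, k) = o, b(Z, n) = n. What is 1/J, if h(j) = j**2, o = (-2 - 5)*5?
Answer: 1/867 ≈ 0.0011534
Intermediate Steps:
o = -35 (o = -7*5 = -35)
T(C, k) = -35
J = 867 (J = 4 - (-35 + 6**2*(-23)) = 4 - (-35 + 36*(-23)) = 4 - (-35 - 828) = 4 - 1*(-863) = 4 + 863 = 867)
1/J = 1/867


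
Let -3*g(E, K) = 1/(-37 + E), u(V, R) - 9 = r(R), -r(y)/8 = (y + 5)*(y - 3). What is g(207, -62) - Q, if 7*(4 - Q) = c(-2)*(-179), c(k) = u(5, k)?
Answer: -11790697/3570 ≈ -3302.7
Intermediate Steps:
r(y) = -8*(-3 + y)*(5 + y) (r(y) = -8*(y + 5)*(y - 3) = -8*(5 + y)*(-3 + y) = -8*(-3 + y)*(5 + y))
u(V, R) = 129 - 16*R - 8*R**2 (u(V, R) = 9 + (120 - 16*R - 8*R**2) = 129 - 16*R - 8*R**2)
c(k) = 129 - 16*k - 8*k**2
g(E, K) = -1/(3*(-37 + E))
Q = 23119/7 (Q = 4 - (129 - 16*(-2) - 8*(-2)**2)*(-179)/7 = 4 - (129 + 32 - 8*4)*(-179)/7 = 4 - (129 + 32 - 32)*(-179)/7 = 4 - 129*(-179)/7 = 4 - 1/7*(-23091) = 4 + 23091/7 = 23119/7 ≈ 3302.7)
g(207, -62) - Q = -1/(-111 + 3*207) - 1*23119/7 = -1/(-111 + 621) - 23119/7 = -1/510 - 23119/7 = -11790697/3570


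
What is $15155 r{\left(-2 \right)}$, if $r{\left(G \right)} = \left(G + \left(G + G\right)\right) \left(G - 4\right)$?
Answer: $545580$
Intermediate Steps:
$r{\left(G \right)} = 3 G \left(-4 + G\right)$ ($r{\left(G \right)} = \left(G + 2 G\right) \left(-4 + G\right) = 3 G \left(-4 + G\right)$)
$15155 r{\left(-2 \right)} = 15155 \cdot 3 \left(-2\right) \left(-4 - 2\right) = 15155 \cdot 3 \left(-2\right) \left(-6\right) = 15155 \cdot 36 = 545580$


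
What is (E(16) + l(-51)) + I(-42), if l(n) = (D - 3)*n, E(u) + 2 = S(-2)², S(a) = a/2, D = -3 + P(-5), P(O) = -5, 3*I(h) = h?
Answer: 546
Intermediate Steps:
I(h) = h/3
D = -8 (D = -3 - 5 = -8)
S(a) = a/2 (S(a) = a*(½) = a/2)
E(u) = -1 (E(u) = -2 + ((½)*(-2))² = -2 + (-1)² = -2 + 1 = -1)
l(n) = -11*n (l(n) = (-8 - 3)*n = -11*n)
(E(16) + l(-51)) + I(-42) = (-1 - 11*(-51)) + (⅓)*(-42) = (-1 + 561) - 14 = 560 - 14 = 546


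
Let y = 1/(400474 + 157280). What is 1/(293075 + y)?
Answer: 557754/163463753551 ≈ 3.4121e-6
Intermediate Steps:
y = 1/557754 ≈ 1.7929e-6
1/(293075 + y) = 1/(293075 + 1/557754) = 1/(163463753551/557754) = 557754/163463753551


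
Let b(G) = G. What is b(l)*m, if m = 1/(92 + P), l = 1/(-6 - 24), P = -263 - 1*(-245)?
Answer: -1/2220 ≈ -0.00045045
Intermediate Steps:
P = -18 (P = -263 + 245 = -18)
l = -1/30 (l = 1/(-30) = -1/30 ≈ -0.033333)
m = 1/74 (m = 1/(92 - 18) = 1/74 ≈ 0.013514)
b(l)*m = -1/30*1/74 = -1/2220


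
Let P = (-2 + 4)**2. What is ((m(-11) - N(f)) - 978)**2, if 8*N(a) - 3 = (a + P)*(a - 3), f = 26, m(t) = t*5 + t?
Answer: 81812025/64 ≈ 1.2783e+6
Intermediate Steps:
m(t) = 6*t (m(t) = 5*t + t = 6*t)
P = 4 (P = 2**2 = 4)
N(a) = 3/8 + (-3 + a)*(4 + a)/8 (N(a) = 3/8 + ((a + 4)*(a - 3))/8 = 3/8 + ((4 + a)*(-3 + a))/8 = 3/8 + ((-3 + a)*(4 + a))/8 = 3/8 + (-3 + a)*(4 + a)/8)
((m(-11) - N(f)) - 978)**2 = ((6*(-11) - (-9/8 + (1/8)*26 + (1/8)*26**2)) - 978)**2 = ((-66 - (-9/8 + 13/4 + (1/8)*676)) - 978)**2 = ((-66 - (-9/8 + 13/4 + 169/2)) - 978)**2 = ((-66 - 1*693/8) - 978)**2 = ((-66 - 693/8) - 978)**2 = (-1221/8 - 978)**2 = (-9045/8)**2 = 81812025/64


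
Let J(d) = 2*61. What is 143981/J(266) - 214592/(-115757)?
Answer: 16692988841/14122354 ≈ 1182.0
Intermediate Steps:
J(d) = 122
143981/J(266) - 214592/(-115757) = 143981/122 - 214592/(-115757) = 143981*(1/122) - 214592*(-1/115757) = 143981/122 + 214592/115757 = 16692988841/14122354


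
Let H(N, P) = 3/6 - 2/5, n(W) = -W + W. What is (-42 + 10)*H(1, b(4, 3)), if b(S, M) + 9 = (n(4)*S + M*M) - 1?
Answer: -16/5 ≈ -3.2000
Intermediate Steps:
n(W) = 0
b(S, M) = -10 + M**2 (b(S, M) = -9 + ((0*S + M*M) - 1) = -9 + ((0 + M**2) - 1) = -9 + (M**2 - 1) = -9 + (-1 + M**2) = -10 + M**2)
H(N, P) = 1/10 (H(N, P) = 3*(1/6) - 2*1/5 = 1/2 - 2/5 = 1/10)
(-42 + 10)*H(1, b(4, 3)) = (-42 + 10)*(1/10) = -32*1/10 = -16/5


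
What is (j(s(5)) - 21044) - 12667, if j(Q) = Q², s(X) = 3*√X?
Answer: -33666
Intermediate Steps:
(j(s(5)) - 21044) - 12667 = ((3*√5)² - 21044) - 12667 = (45 - 21044) - 12667 = -20999 - 12667 = -33666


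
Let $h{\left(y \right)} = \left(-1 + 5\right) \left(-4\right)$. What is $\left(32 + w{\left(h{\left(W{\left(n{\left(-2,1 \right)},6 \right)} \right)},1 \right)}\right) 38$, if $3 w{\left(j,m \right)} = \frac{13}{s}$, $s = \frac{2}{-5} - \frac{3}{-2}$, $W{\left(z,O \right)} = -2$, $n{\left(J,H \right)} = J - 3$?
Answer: $\frac{45068}{33} \approx 1365.7$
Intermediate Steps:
$n{\left(J,H \right)} = -3 + J$
$s = \frac{11}{10}$ ($s = 2 \left(- \frac{1}{5}\right) - - \frac{3}{2} = - \frac{2}{5} + \frac{3}{2} = \frac{11}{10} \approx 1.1$)
$h{\left(y \right)} = -16$ ($h{\left(y \right)} = 4 \left(-4\right) = -16$)
$w{\left(j,m \right)} = \frac{130}{33}$ ($w{\left(j,m \right)} = \frac{13 \frac{1}{\frac{11}{10}}}{3} = \frac{13 \cdot \frac{10}{11}}{3} = \frac{1}{3} \cdot \frac{130}{11} = \frac{130}{33}$)
$\left(32 + w{\left(h{\left(W{\left(n{\left(-2,1 \right)},6 \right)} \right)},1 \right)}\right) 38 = \left(32 + \frac{130}{33}\right) 38 = \frac{1186}{33} \cdot 38 = \frac{45068}{33}$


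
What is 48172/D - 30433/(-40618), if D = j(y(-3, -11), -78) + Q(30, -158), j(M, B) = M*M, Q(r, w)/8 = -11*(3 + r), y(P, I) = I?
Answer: -81389359/4914778 ≈ -16.560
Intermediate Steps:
Q(r, w) = -264 - 88*r (Q(r, w) = 8*(-11*(3 + r)) = 8*(-33 - 11*r) = -264 - 88*r)
j(M, B) = M**2
D = -2783 (D = (-11)**2 + (-264 - 88*30) = 121 + (-264 - 2640) = 121 - 2904 = -2783)
48172/D - 30433/(-40618) = 48172/(-2783) - 30433/(-40618) = 48172*(-1/2783) - 30433*(-1/40618) = -48172/2783 + 30433/40618 = -81389359/4914778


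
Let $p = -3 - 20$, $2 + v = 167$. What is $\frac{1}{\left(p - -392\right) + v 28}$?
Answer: $\frac{1}{4989} \approx 0.00020044$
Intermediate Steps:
$v = 165$ ($v = -2 + 167 = 165$)
$p = -23$ ($p = -3 - 20 = -23$)
$\frac{1}{\left(p - -392\right) + v 28} = \frac{1}{\left(-23 - -392\right) + 165 \cdot 28} = \frac{1}{\left(-23 + 392\right) + 4620} = \frac{1}{369 + 4620} = \frac{1}{4989}$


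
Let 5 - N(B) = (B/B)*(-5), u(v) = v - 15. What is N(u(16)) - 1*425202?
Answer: -425192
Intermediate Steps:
u(v) = -15 + v
N(B) = 10 (N(B) = 5 - B/B*(-5) = 5 - (-5) = 5 - 1*(-5) = 5 + 5 = 10)
N(u(16)) - 1*425202 = 10 - 1*425202 = 10 - 425202 = -425192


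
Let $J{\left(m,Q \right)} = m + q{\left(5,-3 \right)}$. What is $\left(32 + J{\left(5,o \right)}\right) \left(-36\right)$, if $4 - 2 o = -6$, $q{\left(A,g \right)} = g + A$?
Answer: $-1404$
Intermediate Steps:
$q{\left(A,g \right)} = A + g$
$o = 5$ ($o = 2 - -3 = 2 + 3 = 5$)
$J{\left(m,Q \right)} = 2 + m$ ($J{\left(m,Q \right)} = m + \left(5 - 3\right) = m + 2 = 2 + m$)
$\left(32 + J{\left(5,o \right)}\right) \left(-36\right) = \left(32 + \left(2 + 5\right)\right) \left(-36\right) = \left(32 + 7\right) \left(-36\right) = 39 \left(-36\right) = -1404$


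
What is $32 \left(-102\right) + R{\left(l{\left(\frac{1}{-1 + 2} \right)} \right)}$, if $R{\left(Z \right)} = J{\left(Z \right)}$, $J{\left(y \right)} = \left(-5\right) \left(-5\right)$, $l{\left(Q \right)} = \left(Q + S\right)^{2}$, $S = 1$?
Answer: $-3239$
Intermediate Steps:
$l{\left(Q \right)} = \left(1 + Q\right)^{2}$ ($l{\left(Q \right)} = \left(Q + 1\right)^{2} = \left(1 + Q\right)^{2}$)
$J{\left(y \right)} = 25$
$R{\left(Z \right)} = 25$
$32 \left(-102\right) + R{\left(l{\left(\frac{1}{-1 + 2} \right)} \right)} = 32 \left(-102\right) + 25 = -3264 + 25 = -3239$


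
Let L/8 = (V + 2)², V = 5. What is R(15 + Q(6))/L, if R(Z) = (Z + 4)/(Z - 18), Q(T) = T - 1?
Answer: 3/98 ≈ 0.030612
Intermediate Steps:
Q(T) = -1 + T
L = 392 (L = 8*(5 + 2)² = 8*7² = 8*49 = 392)
R(Z) = (4 + Z)/(-18 + Z)
R(15 + Q(6))/L = ((4 + (15 + (-1 + 6)))/(-18 + (15 + (-1 + 6))))/392 = ((4 + (15 + 5))/(-18 + (15 + 5)))*(1/392) = ((4 + 20)/(-18 + 20))*(1/392) = (24/2)*(1/392) = ((½)*24)*(1/392) = 12*(1/392) = 3/98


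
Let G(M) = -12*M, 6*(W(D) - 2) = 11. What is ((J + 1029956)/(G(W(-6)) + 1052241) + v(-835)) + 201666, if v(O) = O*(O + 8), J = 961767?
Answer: 938781944868/1052195 ≈ 8.9221e+5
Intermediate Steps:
W(D) = 23/6 (W(D) = 2 + (⅙)*11 = 2 + 11/6 = 23/6)
v(O) = O*(8 + O)
((J + 1029956)/(G(W(-6)) + 1052241) + v(-835)) + 201666 = ((961767 + 1029956)/(-12*23/6 + 1052241) - 835*(8 - 835)) + 201666 = (1991723/(-46 + 1052241) - 835*(-827)) + 201666 = (1991723/1052195 + 690545) + 201666 = 726589987998/1052195 + 201666 = 938781944868/1052195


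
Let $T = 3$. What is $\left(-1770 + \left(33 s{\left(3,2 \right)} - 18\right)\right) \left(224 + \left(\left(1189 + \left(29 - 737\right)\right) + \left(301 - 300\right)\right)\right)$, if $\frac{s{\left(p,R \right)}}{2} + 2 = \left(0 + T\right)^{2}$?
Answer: $-936156$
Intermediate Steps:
$s{\left(p,R \right)} = 14$ ($s{\left(p,R \right)} = -4 + 2 \left(0 + 3\right)^{2} = -4 + 2 \cdot 3^{2} = -4 + 2 \cdot 9 = -4 + 18 = 14$)
$\left(-1770 + \left(33 s{\left(3,2 \right)} - 18\right)\right) \left(224 + \left(\left(1189 + \left(29 - 737\right)\right) + \left(301 - 300\right)\right)\right) = \left(-1770 + \left(33 \cdot 14 - 18\right)\right) \left(224 + \left(\left(1189 + \left(29 - 737\right)\right) + \left(301 - 300\right)\right)\right) = \left(-1770 + \left(462 - 18\right)\right) \left(224 + \left(\left(1189 + \left(29 - 737\right)\right) + 1\right)\right) = \left(-1770 + 444\right) \left(224 + \left(\left(1189 - 708\right) + 1\right)\right) = - 1326 \left(224 + \left(481 + 1\right)\right) = - 1326 \left(224 + 482\right) = \left(-1326\right) 706 = -936156$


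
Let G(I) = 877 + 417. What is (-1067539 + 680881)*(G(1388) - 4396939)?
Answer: 1699611304410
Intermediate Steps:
G(I) = 1294
(-1067539 + 680881)*(G(1388) - 4396939) = (-1067539 + 680881)*(1294 - 4396939) = -386658*(-4395645) = 1699611304410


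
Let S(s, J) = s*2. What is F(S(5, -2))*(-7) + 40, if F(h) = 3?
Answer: 19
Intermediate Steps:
S(s, J) = 2*s
F(S(5, -2))*(-7) + 40 = 3*(-7) + 40 = -21 + 40 = 19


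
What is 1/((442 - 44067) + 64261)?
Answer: 1/20636 ≈ 4.8459e-5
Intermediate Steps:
1/((442 - 44067) + 64261) = 1/(-43625 + 64261) = 1/20636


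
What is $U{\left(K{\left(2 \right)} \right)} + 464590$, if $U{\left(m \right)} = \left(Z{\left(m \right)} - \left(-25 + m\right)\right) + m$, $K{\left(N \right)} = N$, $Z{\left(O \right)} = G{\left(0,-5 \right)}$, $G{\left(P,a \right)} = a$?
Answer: $464610$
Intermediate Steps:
$Z{\left(O \right)} = -5$
$U{\left(m \right)} = 20$ ($U{\left(m \right)} = \left(-5 - \left(-25 + m\right)\right) + m = \left(20 - m\right) + m = 20$)
$U{\left(K{\left(2 \right)} \right)} + 464590 = 20 + 464590 = 464610$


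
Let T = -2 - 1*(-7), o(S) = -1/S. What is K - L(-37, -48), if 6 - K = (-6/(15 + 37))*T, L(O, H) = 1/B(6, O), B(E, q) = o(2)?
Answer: 223/26 ≈ 8.5769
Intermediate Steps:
B(E, q) = -1/2
L(O, H) = -2 (L(O, H) = 1/(-1/2) = -2)
T = 5 (T = -2 + 7 = 5)
K = 171/26 (K = 6 - (-6/(15 + 37))*5 = 6 - (-6/52)*5 = 6 - (-6*1/52)*5 = 6 - (-3)*5/26 = 6 - 1*(-15/26) = 6 + 15/26 = 171/26 ≈ 6.5769)
K - L(-37, -48) = 171/26 - 1*(-2) = 171/26 + 2 = 223/26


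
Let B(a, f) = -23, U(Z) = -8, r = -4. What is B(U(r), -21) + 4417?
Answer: 4394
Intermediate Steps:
B(U(r), -21) + 4417 = -23 + 4417 = 4394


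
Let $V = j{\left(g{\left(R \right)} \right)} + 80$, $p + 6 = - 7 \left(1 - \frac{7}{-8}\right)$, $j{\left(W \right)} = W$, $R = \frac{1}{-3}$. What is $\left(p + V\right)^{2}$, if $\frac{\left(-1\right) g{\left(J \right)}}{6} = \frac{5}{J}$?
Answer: $\frac{1456849}{64} \approx 22763.0$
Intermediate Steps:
$R = - \frac{1}{3} \approx -0.33333$
$g{\left(J \right)} = - \frac{30}{J}$ ($g{\left(J \right)} = - 6 \frac{5}{J} = - \frac{30}{J}$)
$p = - \frac{153}{8}$ ($p = -6 - 7 \left(1 - \frac{7}{-8}\right) = -6 - 7 \left(1 - - \frac{7}{8}\right) = -6 - 7 \left(1 + \frac{7}{8}\right) = -6 - \frac{105}{8} = - \frac{153}{8} \approx -19.125$)
$V = 170$ ($V = - \frac{30}{- \frac{1}{3}} + 80 = \left(-30\right) \left(-3\right) + 80 = 90 + 80 = 170$)
$\left(p + V\right)^{2} = \left(- \frac{153}{8} + 170\right)^{2} = \left(\frac{1207}{8}\right)^{2} = \frac{1456849}{64}$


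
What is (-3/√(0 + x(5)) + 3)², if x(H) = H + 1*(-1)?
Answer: 9/4 ≈ 2.2500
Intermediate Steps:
x(H) = -1 + H (x(H) = H - 1 = -1 + H)
(-3/√(0 + x(5)) + 3)² = (-3/√(0 + (-1 + 5)) + 3)² = (-3/√(0 + 4) + 3)² = (-3/(√4) + 3)² = (-3/2 + 3)² = (3/2)² = 9/4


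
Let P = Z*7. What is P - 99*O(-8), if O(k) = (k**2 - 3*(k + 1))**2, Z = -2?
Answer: -715289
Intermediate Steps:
P = -14 (P = -2*7 = -14)
O(k) = (-3 + k**2 - 3*k)**2 (O(k) = (k**2 - 3*(1 + k))**2 = (k**2 + (-3 - 3*k))**2 = (-3 + k**2 - 3*k)**2)
P - 99*O(-8) = -14 - 99*(3 - 1*(-8)**2 + 3*(-8))**2 = -14 - 99*(3 - 1*64 - 24)**2 = -14 - 99*(3 - 64 - 24)**2 = -14 - 99*(-85)**2 = -14 - 99*7225 = -14 - 715275 = -715289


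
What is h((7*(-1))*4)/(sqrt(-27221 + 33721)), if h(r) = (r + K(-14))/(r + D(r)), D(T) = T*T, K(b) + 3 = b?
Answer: -sqrt(65)/10920 ≈ -0.00073830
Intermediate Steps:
K(b) = -3 + b
D(T) = T**2
h(r) = (-17 + r)/(r + r**2) (h(r) = (r + (-3 - 14))/(r + r**2) = (r - 17)/(r + r**2) = (-17 + r)/(r + r**2))
h((7*(-1))*4)/(sqrt(-27221 + 33721)) = ((-17 + (7*(-1))*4)/((((7*(-1))*4))*(1 + (7*(-1))*4)))/(sqrt(-27221 + 33721)) = ((-17 - 7*4)/(((-7*4))*(1 - 7*4)))/(sqrt(6500)) = ((-17 - 28)/((-28)*(1 - 28)))/((10*sqrt(65))) = (-1/28*(-45)/(-27))*(sqrt(65)/650) = (-1/28*(-1/27)*(-45))*(sqrt(65)/650) = -sqrt(65)/10920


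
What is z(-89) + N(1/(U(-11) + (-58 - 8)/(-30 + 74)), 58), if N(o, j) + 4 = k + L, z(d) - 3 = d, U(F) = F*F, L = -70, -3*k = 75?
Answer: -185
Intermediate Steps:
k = -25 (k = -⅓*75 = -25)
U(F) = F²
z(d) = 3 + d
N(o, j) = -99 (N(o, j) = -4 + (-25 - 70) = -4 - 95 = -99)
z(-89) + N(1/(U(-11) + (-58 - 8)/(-30 + 74)), 58) = (3 - 89) - 99 = -86 - 99 = -185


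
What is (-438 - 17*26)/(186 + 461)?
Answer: -880/647 ≈ -1.3601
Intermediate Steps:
(-438 - 17*26)/(186 + 461) = (-438 - 442)/647 = -880*1/647 = -880/647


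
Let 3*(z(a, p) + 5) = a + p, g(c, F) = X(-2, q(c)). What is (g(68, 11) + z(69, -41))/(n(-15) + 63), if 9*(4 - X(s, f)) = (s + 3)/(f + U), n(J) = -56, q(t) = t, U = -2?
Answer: 707/594 ≈ 1.1902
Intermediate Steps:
X(s, f) = 4 - (3 + s)/(9*(-2 + f)) (X(s, f) = 4 - (s + 3)/(9*(f - 2)) = 4 - (3 + s)/(9*(-2 + f)))
g(c, F) = (-73 + 36*c)/(9*(-2 + c)) (g(c, F) = (-75 - 1*(-2) + 36*c)/(9*(-2 + c)) = (-75 + 2 + 36*c)/(9*(-2 + c)) = (-73 + 36*c)/(9*(-2 + c)))
z(a, p) = -5 + a/3 + p/3 (z(a, p) = -5 + (a + p)/3 = -5 + (a/3 + p/3) = -5 + a/3 + p/3)
(g(68, 11) + z(69, -41))/(n(-15) + 63) = ((-73 + 36*68)/(9*(-2 + 68)) + (-5 + (⅓)*69 + (⅓)*(-41)))/(-56 + 63) = ((⅑)*(-73 + 2448)/66 + (-5 + 23 - 41/3))/7 = ((⅑)*(1/66)*2375 + 13/3)*(⅐) = (2375/594 + 13/3)*(⅐) = (4949/594)*(⅐) = 707/594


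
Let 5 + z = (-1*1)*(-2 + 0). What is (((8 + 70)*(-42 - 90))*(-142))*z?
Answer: -4386096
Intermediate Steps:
z = -3 (z = -5 + (-1*1)*(-2 + 0) = -5 - 1*(-2) = -5 + 2 = -3)
(((8 + 70)*(-42 - 90))*(-142))*z = (((8 + 70)*(-42 - 90))*(-142))*(-3) = ((78*(-132))*(-142))*(-3) = -10296*(-142)*(-3) = 1462032*(-3) = -4386096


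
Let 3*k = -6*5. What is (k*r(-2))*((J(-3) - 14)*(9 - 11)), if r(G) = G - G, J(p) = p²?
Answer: 0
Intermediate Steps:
k = -10 (k = (-6*5)/3 = (⅓)*(-30) = -10)
r(G) = 0
(k*r(-2))*((J(-3) - 14)*(9 - 11)) = (-10*0)*(((-3)² - 14)*(9 - 11)) = 0*((9 - 14)*(-2)) = 0*(-5*(-2)) = 0*10 = 0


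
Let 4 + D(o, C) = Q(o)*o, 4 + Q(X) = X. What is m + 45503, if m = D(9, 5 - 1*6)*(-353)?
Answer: 31030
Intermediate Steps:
Q(X) = -4 + X
D(o, C) = -4 + o*(-4 + o) (D(o, C) = -4 + (-4 + o)*o = -4 + o*(-4 + o))
m = -14473 (m = (-4 + 9*(-4 + 9))*(-353) = (-4 + 9*5)*(-353) = (-4 + 45)*(-353) = 41*(-353) = -14473)
m + 45503 = -14473 + 45503 = 31030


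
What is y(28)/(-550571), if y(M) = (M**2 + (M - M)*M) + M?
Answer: -116/78653 ≈ -0.0014748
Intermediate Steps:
y(M) = M + M**2 (y(M) = (M**2 + 0*M) + M = (M**2 + 0) + M = M**2 + M = M + M**2)
y(28)/(-550571) = (28*(1 + 28))/(-550571) = (28*29)*(-1/550571) = 812*(-1/550571) = -116/78653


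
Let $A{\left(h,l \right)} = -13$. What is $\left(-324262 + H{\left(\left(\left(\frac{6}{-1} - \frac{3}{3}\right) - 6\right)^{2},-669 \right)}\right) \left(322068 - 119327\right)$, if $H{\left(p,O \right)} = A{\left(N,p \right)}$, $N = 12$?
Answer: $-65743837775$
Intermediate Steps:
$H{\left(p,O \right)} = -13$
$\left(-324262 + H{\left(\left(\left(\frac{6}{-1} - \frac{3}{3}\right) - 6\right)^{2},-669 \right)}\right) \left(322068 - 119327\right) = \left(-324262 - 13\right) \left(322068 - 119327\right) = \left(-324275\right) 202741 = -65743837775$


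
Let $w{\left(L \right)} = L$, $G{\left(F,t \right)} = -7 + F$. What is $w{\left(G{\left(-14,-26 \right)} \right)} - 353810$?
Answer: $-353831$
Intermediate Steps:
$w{\left(G{\left(-14,-26 \right)} \right)} - 353810 = \left(-7 - 14\right) - 353810 = -21 - 353810 = -353831$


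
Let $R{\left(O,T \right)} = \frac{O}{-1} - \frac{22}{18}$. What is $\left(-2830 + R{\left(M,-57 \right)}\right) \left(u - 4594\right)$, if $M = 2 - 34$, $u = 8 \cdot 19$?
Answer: $\frac{111907306}{9} \approx 1.2434 \cdot 10^{7}$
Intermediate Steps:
$u = 152$
$M = -32$
$R{\left(O,T \right)} = - \frac{11}{9} - O$ ($R{\left(O,T \right)} = O \left(-1\right) - \frac{11}{9} = - O - \frac{11}{9} = - \frac{11}{9} - O$)
$\left(-2830 + R{\left(M,-57 \right)}\right) \left(u - 4594\right) = \left(-2830 - - \frac{277}{9}\right) \left(152 - 4594\right) = \left(-2830 + \left(- \frac{11}{9} + 32\right)\right) \left(-4442\right) = \left(-2830 + \frac{277}{9}\right) \left(-4442\right) = \left(- \frac{25193}{9}\right) \left(-4442\right) = \frac{111907306}{9}$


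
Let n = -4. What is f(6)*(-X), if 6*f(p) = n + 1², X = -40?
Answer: -20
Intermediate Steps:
f(p) = -½ (f(p) = (-4 + 1²)/6 = (-4 + 1)/6 = (⅙)*(-3) = -½)
f(6)*(-X) = -(-1)*(-40)/2 = -½*40 = -20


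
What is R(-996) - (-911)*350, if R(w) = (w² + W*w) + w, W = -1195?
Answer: 2500090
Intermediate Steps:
R(w) = w² - 1194*w (R(w) = (w² - 1195*w) + w = w² - 1194*w)
R(-996) - (-911)*350 = -996*(-1194 - 996) - (-911)*350 = -996*(-2190) - 1*(-318850) = 2181240 + 318850 = 2500090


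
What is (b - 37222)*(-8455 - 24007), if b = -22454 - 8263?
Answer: 2205435818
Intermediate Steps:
b = -30717
(b - 37222)*(-8455 - 24007) = (-30717 - 37222)*(-8455 - 24007) = -67939*(-32462) = 2205435818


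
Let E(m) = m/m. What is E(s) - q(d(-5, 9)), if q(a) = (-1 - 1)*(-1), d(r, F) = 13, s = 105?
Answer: -1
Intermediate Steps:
q(a) = 2 (q(a) = -2*(-1) = 2)
E(m) = 1
E(s) - q(d(-5, 9)) = 1 - 1*2 = 1 - 2 = -1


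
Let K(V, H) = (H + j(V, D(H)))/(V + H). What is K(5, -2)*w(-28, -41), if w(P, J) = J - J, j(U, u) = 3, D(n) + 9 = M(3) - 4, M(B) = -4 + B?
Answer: 0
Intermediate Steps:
D(n) = -14 (D(n) = -9 + ((-4 + 3) - 4) = -9 + (-1 - 4) = -9 - 5 = -14)
K(V, H) = (3 + H)/(H + V) (K(V, H) = (H + 3)/(V + H) = (3 + H)/(H + V))
w(P, J) = 0
K(5, -2)*w(-28, -41) = ((3 - 2)/(-2 + 5))*0 = (1/3)*0 = 0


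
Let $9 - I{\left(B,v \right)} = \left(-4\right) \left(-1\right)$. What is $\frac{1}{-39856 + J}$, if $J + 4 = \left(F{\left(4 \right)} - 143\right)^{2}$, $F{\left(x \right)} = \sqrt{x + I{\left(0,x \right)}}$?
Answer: $- \frac{1}{20260} \approx -4.9358 \cdot 10^{-5}$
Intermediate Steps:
$I{\left(B,v \right)} = 5$ ($I{\left(B,v \right)} = 9 - \left(-4\right) \left(-1\right) = 9 - 4 = 5$)
$F{\left(x \right)} = \sqrt{5 + x}$ ($F{\left(x \right)} = \sqrt{x + 5} = \sqrt{5 + x}$)
$J = 19596$ ($J = -4 + \left(\sqrt{5 + 4} - 143\right)^{2} = -4 + \left(\sqrt{9} - 143\right)^{2} = -4 + \left(3 - 143\right)^{2} = -4 + \left(-140\right)^{2} = -4 + 19600 = 19596$)
$\frac{1}{-39856 + J} = \frac{1}{-39856 + 19596} = \frac{1}{-20260} = - \frac{1}{20260}$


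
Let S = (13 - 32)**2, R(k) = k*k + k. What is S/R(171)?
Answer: 19/1548 ≈ 0.012274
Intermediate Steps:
R(k) = k + k**2 (R(k) = k**2 + k = k + k**2)
S = 361 (S = (-19)**2 = 361)
S/R(171) = 361/((171*(1 + 171))) = 361/((171*172)) = 361/29412 = 361*(1/29412) = 19/1548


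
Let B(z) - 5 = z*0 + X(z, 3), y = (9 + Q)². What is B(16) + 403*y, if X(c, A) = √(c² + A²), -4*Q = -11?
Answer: 890307/16 + √265 ≈ 55660.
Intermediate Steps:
Q = 11/4 (Q = -¼*(-11) = 11/4 ≈ 2.7500)
y = 2209/16 (y = (9 + 11/4)² = (47/4)² = 2209/16 ≈ 138.06)
X(c, A) = √(A² + c²)
B(z) = 5 + √(9 + z²) (B(z) = 5 + (z*0 + √(3² + z²)) = 5 + (0 + √(9 + z²)) = 5 + √(9 + z²))
B(16) + 403*y = (5 + √(9 + 16²)) + 403*(2209/16) = (5 + √(9 + 256)) + 890227/16 = (5 + √265) + 890227/16 = 890307/16 + √265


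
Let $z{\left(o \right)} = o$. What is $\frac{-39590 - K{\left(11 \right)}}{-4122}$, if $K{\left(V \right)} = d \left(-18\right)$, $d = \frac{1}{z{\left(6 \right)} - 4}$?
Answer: $\frac{39581}{4122} \approx 9.6024$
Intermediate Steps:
$d = \frac{1}{2}$ ($d = \frac{1}{6 - 4} = \frac{1}{2} \approx 0.5$)
$K{\left(V \right)} = -9$ ($K{\left(V \right)} = \frac{1}{2} \left(-18\right) = -9$)
$\frac{-39590 - K{\left(11 \right)}}{-4122} = \frac{-39590 - -9}{-4122} = \left(-39590 + 9\right) \left(- \frac{1}{4122}\right) = \left(-39581\right) \left(- \frac{1}{4122}\right) = \frac{39581}{4122}$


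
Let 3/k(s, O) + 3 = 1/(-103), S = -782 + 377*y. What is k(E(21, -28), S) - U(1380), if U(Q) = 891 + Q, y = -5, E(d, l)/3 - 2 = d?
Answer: -704319/310 ≈ -2272.0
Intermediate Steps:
E(d, l) = 6 + 3*d
S = -2667 (S = -782 + 377*(-5) = -782 - 1885 = -2667)
k(s, O) = -309/310 (k(s, O) = 3/(-3 + 1/(-103)) = 3/(-3 - 1/103) = 3/(-310/103) = 3*(-103/310) = -309/310)
k(E(21, -28), S) - U(1380) = -309/310 - (891 + 1380) = -309/310 - 1*2271 = -309/310 - 2271 = -704319/310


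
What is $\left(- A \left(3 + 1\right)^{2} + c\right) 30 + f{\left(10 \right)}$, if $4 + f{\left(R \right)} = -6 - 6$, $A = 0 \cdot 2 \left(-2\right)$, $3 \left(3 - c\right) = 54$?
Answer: $-466$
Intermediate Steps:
$c = -15$ ($c = 3 - 18 = -15$)
$A = 0$ ($A = 0 \left(-2\right) = 0$)
$f{\left(R \right)} = -16$ ($f{\left(R \right)} = -4 - 12 = -16$)
$\left(- A \left(3 + 1\right)^{2} + c\right) 30 + f{\left(10 \right)} = \left(\left(-1\right) 0 \left(3 + 1\right)^{2} - 15\right) 30 - 16 = \left(0 \cdot 4^{2} - 15\right) 30 - 16 = \left(0 \cdot 16 - 15\right) 30 - 16 = \left(0 - 15\right) 30 - 16 = \left(-15\right) 30 - 16 = -450 - 16 = -466$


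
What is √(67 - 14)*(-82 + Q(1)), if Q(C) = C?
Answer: -81*√53 ≈ -589.69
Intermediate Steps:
√(67 - 14)*(-82 + Q(1)) = √(67 - 14)*(-82 + 1) = √53*(-81) = -81*√53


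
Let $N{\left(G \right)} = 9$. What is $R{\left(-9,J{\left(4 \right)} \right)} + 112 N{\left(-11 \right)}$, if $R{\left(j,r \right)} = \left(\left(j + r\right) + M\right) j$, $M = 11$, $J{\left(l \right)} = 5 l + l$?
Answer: $774$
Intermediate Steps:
$J{\left(l \right)} = 6 l$
$R{\left(j,r \right)} = j \left(11 + j + r\right)$ ($R{\left(j,r \right)} = \left(\left(j + r\right) + 11\right) j = \left(11 + j + r\right) j = j \left(11 + j + r\right)$)
$R{\left(-9,J{\left(4 \right)} \right)} + 112 N{\left(-11 \right)} = - 9 \left(11 - 9 + 6 \cdot 4\right) + 112 \cdot 9 = - 9 \left(11 - 9 + 24\right) + 1008 = \left(-9\right) 26 + 1008 = -234 + 1008 = 774$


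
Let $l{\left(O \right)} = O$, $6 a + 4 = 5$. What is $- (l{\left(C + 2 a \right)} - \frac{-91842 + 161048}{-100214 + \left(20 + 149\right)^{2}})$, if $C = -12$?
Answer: $\frac{2300237}{214959} \approx 10.701$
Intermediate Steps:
$a = \frac{1}{6}$ ($a = - \frac{2}{3} + \frac{1}{6} \cdot 5 = - \frac{2}{3} + \frac{5}{6} = \frac{1}{6} \approx 0.16667$)
$- (l{\left(C + 2 a \right)} - \frac{-91842 + 161048}{-100214 + \left(20 + 149\right)^{2}}) = - (\left(-12 + 2 \cdot \frac{1}{6}\right) - \frac{-91842 + 161048}{-100214 + \left(20 + 149\right)^{2}}) = - (\left(-12 + \frac{1}{3}\right) - \frac{69206}{-100214 + 169^{2}}) = - (- \frac{35}{3} - \frac{69206}{-100214 + 28561}) = - (- \frac{35}{3} - \frac{69206}{-71653}) = - (- \frac{35}{3} - 69206 \left(- \frac{1}{71653}\right)) = - (- \frac{35}{3} - - \frac{69206}{71653}) = - (- \frac{35}{3} + \frac{69206}{71653}) = \left(-1\right) \left(- \frac{2300237}{214959}\right) = \frac{2300237}{214959}$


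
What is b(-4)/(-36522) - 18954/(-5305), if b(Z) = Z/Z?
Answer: 692232683/193749210 ≈ 3.5728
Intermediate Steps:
b(Z) = 1
b(-4)/(-36522) - 18954/(-5305) = 1/(-36522) - 18954/(-5305) = 1*(-1/36522) - 18954*(-1/5305) = -1/36522 + 18954/5305 = 692232683/193749210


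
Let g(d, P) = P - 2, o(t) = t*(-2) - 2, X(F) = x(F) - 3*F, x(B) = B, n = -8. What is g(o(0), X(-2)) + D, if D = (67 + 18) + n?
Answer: 79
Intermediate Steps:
X(F) = -2*F (X(F) = F - 3*F = -2*F)
D = 77 (D = (67 + 18) - 8 = 85 - 8 = 77)
o(t) = -2 - 2*t (o(t) = -2*t - 2 = -2 - 2*t)
g(d, P) = -2 + P
g(o(0), X(-2)) + D = (-2 - 2*(-2)) + 77 = (-2 + 4) + 77 = 2 + 77 = 79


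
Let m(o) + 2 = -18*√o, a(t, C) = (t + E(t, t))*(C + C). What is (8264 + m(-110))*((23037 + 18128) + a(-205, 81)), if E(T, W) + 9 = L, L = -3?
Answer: 49662882 - 108198*I*√110 ≈ 4.9663e+7 - 1.1348e+6*I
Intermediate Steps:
E(T, W) = -12 (E(T, W) = -9 - 3 = -12)
a(t, C) = 2*C*(-12 + t) (a(t, C) = (t - 12)*(C + C) = (-12 + t)*(2*C) = 2*C*(-12 + t))
m(o) = -2 - 18*√o
(8264 + m(-110))*((23037 + 18128) + a(-205, 81)) = (8264 + (-2 - 18*I*√110))*((23037 + 18128) + 2*81*(-12 - 205)) = (8264 + (-2 - 18*I*√110))*(41165 + 2*81*(-217)) = (8264 + (-2 - 18*I*√110))*(41165 - 35154) = (8262 - 18*I*√110)*6011 = 49662882 - 108198*I*√110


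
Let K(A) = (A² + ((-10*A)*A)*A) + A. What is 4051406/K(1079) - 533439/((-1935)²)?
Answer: -24872940832504/174189599133225 ≈ -0.14279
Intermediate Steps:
K(A) = A + A² - 10*A³ (K(A) = (A² + (-10*A²)*A) + A = (A² - 10*A³) + A = A + A² - 10*A³)
4051406/K(1079) - 533439/((-1935)²) = 4051406/((1079*(1 + 1079 - 10*1079²))) - 533439/((-1935)²) = 4051406/((1079*(1 + 1079 - 10*1164241))) - 533439/3744225 = 4051406/((1079*(1 + 1079 - 11642410))) - 533439*1/3744225 = 4051406/((1079*(-11641330))) - 19757/138675 = 4051406/(-12560995070) - 19757/138675 = 4051406*(-1/12560995070) - 19757/138675 = -2025703/6280497535 - 19757/138675 = -24872940832504/174189599133225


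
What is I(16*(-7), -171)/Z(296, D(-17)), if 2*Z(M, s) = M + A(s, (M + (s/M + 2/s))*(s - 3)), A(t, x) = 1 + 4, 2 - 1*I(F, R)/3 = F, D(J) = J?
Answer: 684/301 ≈ 2.2724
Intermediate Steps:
I(F, R) = 6 - 3*F
A(t, x) = 5
Z(M, s) = 5/2 + M/2 (Z(M, s) = (M + 5)/2 = (5 + M)/2 = 5/2 + M/2)
I(16*(-7), -171)/Z(296, D(-17)) = (6 - 48*(-7))/(5/2 + (1/2)*296) = (6 - 3*(-112))/(5/2 + 148) = (6 + 336)/(301/2) = 342*(2/301) = 684/301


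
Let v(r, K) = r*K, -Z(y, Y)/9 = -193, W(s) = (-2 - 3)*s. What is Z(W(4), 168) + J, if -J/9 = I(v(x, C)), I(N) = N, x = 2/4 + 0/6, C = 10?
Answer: 1692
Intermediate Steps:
W(s) = -5*s
Z(y, Y) = 1737 (Z(y, Y) = -9*(-193) = 1737)
x = ½ (x = 2*(¼) + 0*(⅙) = ½ + 0 = ½ ≈ 0.50000)
v(r, K) = K*r
J = -45 (J = -90/2 = -9*5 = -45)
Z(W(4), 168) + J = 1737 - 45 = 1692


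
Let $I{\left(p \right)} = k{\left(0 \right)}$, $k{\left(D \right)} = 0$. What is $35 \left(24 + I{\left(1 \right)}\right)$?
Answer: $840$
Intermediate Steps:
$I{\left(p \right)} = 0$
$35 \left(24 + I{\left(1 \right)}\right) = 35 \left(24 + 0\right) = 35 \cdot 24 = 840$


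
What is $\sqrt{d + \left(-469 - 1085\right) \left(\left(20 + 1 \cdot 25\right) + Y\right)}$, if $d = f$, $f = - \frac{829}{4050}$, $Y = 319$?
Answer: $\frac{i \sqrt{4581815258}}{90} \approx 752.1 i$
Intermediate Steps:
$f = - \frac{829}{4050}$ ($f = \left(-829\right) \frac{1}{4050} = - \frac{829}{4050} \approx -0.20469$)
$d = - \frac{829}{4050} \approx -0.20469$
$\sqrt{d + \left(-469 - 1085\right) \left(\left(20 + 1 \cdot 25\right) + Y\right)} = \sqrt{- \frac{829}{4050} + \left(-469 - 1085\right) \left(\left(20 + 1 \cdot 25\right) + 319\right)} = \sqrt{- \frac{829}{4050} - 1554 \left(\left(20 + 25\right) + 319\right)} = \sqrt{- \frac{829}{4050} - 1554 \left(45 + 319\right)} = \sqrt{- \frac{829}{4050} - 565656} = \sqrt{- \frac{2290907629}{4050}} = \frac{i \sqrt{4581815258}}{90}$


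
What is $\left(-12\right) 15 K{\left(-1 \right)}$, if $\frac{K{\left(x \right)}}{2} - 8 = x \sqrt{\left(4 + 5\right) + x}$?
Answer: $-2880 + 720 \sqrt{2} \approx -1861.8$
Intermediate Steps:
$K{\left(x \right)} = 16 + 2 x \sqrt{9 + x}$ ($K{\left(x \right)} = 16 + 2 x \sqrt{\left(4 + 5\right) + x} = 16 + 2 x \sqrt{9 + x}$)
$\left(-12\right) 15 K{\left(-1 \right)} = \left(-12\right) 15 \left(16 + 2 \left(-1\right) \sqrt{9 - 1}\right) = - 180 \left(16 + 2 \left(-1\right) \sqrt{8}\right) = - 180 \left(16 + 2 \left(-1\right) 2 \sqrt{2}\right) = - 180 \left(16 - 4 \sqrt{2}\right) = -2880 + 720 \sqrt{2}$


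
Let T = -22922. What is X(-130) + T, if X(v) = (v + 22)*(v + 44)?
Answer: -13634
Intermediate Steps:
X(v) = (22 + v)*(44 + v)
X(-130) + T = (968 + (-130)² + 66*(-130)) - 22922 = (968 + 16900 - 8580) - 22922 = 9288 - 22922 = -13634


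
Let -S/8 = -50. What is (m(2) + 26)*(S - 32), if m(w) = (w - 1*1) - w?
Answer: 9200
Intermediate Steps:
S = 400 (S = -8*(-50) = 400)
m(w) = -1 (m(w) = (w - 1) - w = (-1 + w) - w = -1)
(m(2) + 26)*(S - 32) = (-1 + 26)*(400 - 32) = 25*368 = 9200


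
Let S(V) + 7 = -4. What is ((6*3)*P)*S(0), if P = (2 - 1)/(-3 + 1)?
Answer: 99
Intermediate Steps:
S(V) = -11 (S(V) = -7 - 4 = -11)
P = -1/2 (P = 1/(-2) = 1*(-1/2) = -1/2 ≈ -0.50000)
((6*3)*P)*S(0) = ((6*3)*(-1/2))*(-11) = (18*(-1/2))*(-11) = -9*(-11) = 99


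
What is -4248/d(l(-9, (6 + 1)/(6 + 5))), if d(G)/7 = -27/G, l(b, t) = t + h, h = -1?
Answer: -1888/231 ≈ -8.1732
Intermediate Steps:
l(b, t) = -1 + t (l(b, t) = t - 1 = -1 + t)
d(G) = -189/G (d(G) = 7*(-27/G) = -189/G)
-4248/d(l(-9, (6 + 1)/(6 + 5))) = -(472/21 - 472*(6 + 1)/(21*(6 + 5))) = -4248/((-189/(-1 + 7/11))) = -4248/((-189/(-4/11))) = -4248/((-189*(-11/4))) = -4248/2079/4 = -4248*4/2079 = -1888/231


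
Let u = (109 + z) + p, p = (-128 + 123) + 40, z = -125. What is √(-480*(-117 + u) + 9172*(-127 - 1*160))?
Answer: 2*I*√646331 ≈ 1607.9*I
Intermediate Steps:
p = 35 (p = -5 + 40 = 35)
u = 19 (u = (109 - 125) + 35 = -16 + 35 = 19)
√(-480*(-117 + u) + 9172*(-127 - 1*160)) = √(-480*(-117 + 19) + 9172*(-127 - 1*160)) = √(-480*(-98) + 9172*(-127 - 160)) = √(47040 + 9172*(-287)) = √(47040 - 2632364) = √(-2585324) = 2*I*√646331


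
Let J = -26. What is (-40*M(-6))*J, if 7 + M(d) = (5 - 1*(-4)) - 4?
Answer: -2080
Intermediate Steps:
M(d) = -2 (M(d) = -7 + ((5 - 1*(-4)) - 4) = -7 + ((5 + 4) - 4) = -7 + (9 - 4) = -7 + 5 = -2)
(-40*M(-6))*J = -40*(-2)*(-26) = 80*(-26) = -2080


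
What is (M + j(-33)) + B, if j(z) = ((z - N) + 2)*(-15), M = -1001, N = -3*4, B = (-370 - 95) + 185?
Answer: -996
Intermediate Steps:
B = -280 (B = -465 + 185 = -280)
N = -12
j(z) = -210 - 15*z (j(z) = ((z - 1*(-12)) + 2)*(-15) = ((z + 12) + 2)*(-15) = ((12 + z) + 2)*(-15) = (14 + z)*(-15) = -210 - 15*z)
(M + j(-33)) + B = (-1001 + (-210 - 15*(-33))) - 280 = (-1001 + (-210 + 495)) - 280 = (-1001 + 285) - 280 = -716 - 280 = -996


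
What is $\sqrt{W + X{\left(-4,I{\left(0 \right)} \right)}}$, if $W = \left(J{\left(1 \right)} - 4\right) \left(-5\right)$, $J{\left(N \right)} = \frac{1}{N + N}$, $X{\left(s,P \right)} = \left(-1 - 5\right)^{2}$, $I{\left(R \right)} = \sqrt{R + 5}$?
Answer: $\frac{\sqrt{214}}{2} \approx 7.3144$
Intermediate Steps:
$I{\left(R \right)} = \sqrt{5 + R}$
$X{\left(s,P \right)} = 36$ ($X{\left(s,P \right)} = \left(-6\right)^{2} = 36$)
$J{\left(N \right)} = \frac{1}{2 N}$
$W = \frac{35}{2}$ ($W = \left(\frac{1}{2 \cdot 1} - 4\right) \left(-5\right) = \left(\frac{1}{2} \cdot 1 - 4\right) \left(-5\right) = \left(\frac{1}{2} - 4\right) \left(-5\right) = \left(- \frac{7}{2}\right) \left(-5\right) = \frac{35}{2} \approx 17.5$)
$\sqrt{W + X{\left(-4,I{\left(0 \right)} \right)}} = \sqrt{\frac{35}{2} + 36} = \sqrt{\frac{107}{2}} = \frac{\sqrt{214}}{2}$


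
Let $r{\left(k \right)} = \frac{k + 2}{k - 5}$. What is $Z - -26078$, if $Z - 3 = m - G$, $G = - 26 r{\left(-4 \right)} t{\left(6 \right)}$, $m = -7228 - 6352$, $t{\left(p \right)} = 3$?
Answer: $\frac{37555}{3} \approx 12518.0$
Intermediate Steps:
$r{\left(k \right)} = \frac{2 + k}{-5 + k}$
$m = -13580$ ($m = -7228 - 6352 = -13580$)
$G = - \frac{52}{3}$ ($G = - 26 \frac{2 - 4}{-5 - 4} \cdot 3 = - 26 \frac{1}{-9} \left(-2\right) 3 = - 26 \left(\left(- \frac{1}{9}\right) \left(-2\right)\right) 3 = \left(-26\right) \frac{2}{9} \cdot 3 = \left(- \frac{52}{9}\right) 3 = - \frac{52}{3} \approx -17.333$)
$Z = - \frac{40679}{3}$ ($Z = 3 - \frac{40688}{3} = - \frac{40679}{3} \approx -13560.0$)
$Z - -26078 = - \frac{40679}{3} - -26078 = - \frac{40679}{3} + 26078 = \frac{37555}{3}$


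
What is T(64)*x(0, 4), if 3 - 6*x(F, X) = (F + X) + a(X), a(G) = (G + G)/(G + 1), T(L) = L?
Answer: -416/15 ≈ -27.733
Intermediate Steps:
a(G) = 2*G/(1 + G) (a(G) = (2*G)/(1 + G) = 2*G/(1 + G))
x(F, X) = ½ - F/6 - X/6 - X/(3*(1 + X)) (x(F, X) = ½ - ((F + X) + 2*X/(1 + X))/6 = ½ - (F + X + 2*X/(1 + X))/6 = ½ + (-F/6 - X/6 - X/(3*(1 + X))) = ½ - F/6 - X/6 - X/(3*(1 + X)))
T(64)*x(0, 4) = 64*((3 - 1*0 - 1*4² - 1*0*4)/(6*(1 + 4))) = 64*((⅙)*(3 + 0 - 1*16 + 0)/5) = 64*((⅙)*(⅕)*(3 + 0 - 16 + 0)) = 64*((⅙)*(⅕)*(-13)) = 64*(-13/30) = -416/15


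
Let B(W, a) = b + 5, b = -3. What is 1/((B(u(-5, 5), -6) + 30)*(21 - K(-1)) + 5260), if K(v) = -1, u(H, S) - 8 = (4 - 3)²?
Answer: 1/5964 ≈ 0.00016767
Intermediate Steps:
u(H, S) = 9 (u(H, S) = 8 + (4 - 3)² = 8 + 1² = 8 + 1 = 9)
B(W, a) = 2 (B(W, a) = -3 + 5 = 2)
1/((B(u(-5, 5), -6) + 30)*(21 - K(-1)) + 5260) = 1/((2 + 30)*(21 - 1*(-1)) + 5260) = 1/(32*(21 + 1) + 5260) = 1/(32*22 + 5260) = 1/(704 + 5260) = 1/5964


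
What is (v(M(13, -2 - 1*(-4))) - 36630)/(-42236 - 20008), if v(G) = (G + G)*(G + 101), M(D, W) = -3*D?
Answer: 6911/10374 ≈ 0.66618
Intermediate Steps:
v(G) = 2*G*(101 + G) (v(G) = (2*G)*(101 + G) = 2*G*(101 + G))
(v(M(13, -2 - 1*(-4))) - 36630)/(-42236 - 20008) = (2*(-3*13)*(101 - 3*13) - 36630)/(-42236 - 20008) = (2*(-39)*(101 - 39) - 36630)/(-62244) = (2*(-39)*62 - 36630)*(-1/62244) = (-4836 - 36630)*(-1/62244) = -41466*(-1/62244) = 6911/10374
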